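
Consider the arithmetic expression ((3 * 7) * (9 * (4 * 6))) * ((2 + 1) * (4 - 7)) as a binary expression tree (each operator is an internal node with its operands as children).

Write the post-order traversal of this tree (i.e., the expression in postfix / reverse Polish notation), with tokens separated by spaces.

3 7 * 9 4 6 * * * 2 1 + 4 7 - * *

Post-order on an expression tree gives postfix notation: for each operator, emit left operand, right operand, then the operator.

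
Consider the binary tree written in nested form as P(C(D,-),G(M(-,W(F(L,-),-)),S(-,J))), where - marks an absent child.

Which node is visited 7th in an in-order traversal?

In-order visits the left subtree, then the node, then the right subtree.
At P: go left to C.
  At C: go left to D.
    D is a leaf — visit D.
  Visit C.
  At C: no right child.
Visit P.
At P: go right to G.
  At G: go left to M.
    At M: no left child.
    Visit M.
    At M: go right to W.
      At W: go left to F.
        At F: go left to L.
          L is a leaf — visit L.
        Visit F.
        At F: no right child.
      Visit W.
      At W: no right child.
  Visit G.
  At G: go right to S.
    At S: no left child.
    Visit S.
    At S: go right to J.
      J is a leaf — visit J.
Full in-order sequence: D, C, P, M, L, F, W, G, S, J.

W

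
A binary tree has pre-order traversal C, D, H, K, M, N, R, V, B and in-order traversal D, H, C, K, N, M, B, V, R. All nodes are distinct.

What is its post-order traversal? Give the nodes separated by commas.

H, D, N, B, V, R, M, K, C

The first element of pre-order is the root; it splits in-order into left and right subtrees.
Root C: left subtree has 2 nodes {D, H}, right has 6 {K, N, M, B, V, R}.
  Root D: left subtree has 0 nodes { }, right has 1 {H}.
  Root K: left subtree has 0 nodes { }, right has 5 {N, M, B, V, R}.
    Root M: left subtree has 1 node {N}, right has 3 {B, V, R}.
      Root R: left subtree has 2 nodes {B, V}, right has 0 { }.
        Root V: left subtree has 1 node {B}, right has 0 { }.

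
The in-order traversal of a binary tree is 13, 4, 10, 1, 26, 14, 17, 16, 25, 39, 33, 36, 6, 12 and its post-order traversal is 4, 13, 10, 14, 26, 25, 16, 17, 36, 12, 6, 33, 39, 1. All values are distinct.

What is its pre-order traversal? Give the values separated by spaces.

The last element of post-order is the root; it splits in-order into left and right subtrees.
Root 1: left subtree has 3 nodes {13, 4, 10}, right has 10 {26, 14, 17, 16, 25, 39, 33, 36, 6, 12}.
  Root 10: left subtree has 2 nodes {13, 4}, right has 0 { }.
    Root 13: left subtree has 0 nodes { }, right has 1 {4}.
  Root 39: left subtree has 5 nodes {26, 14, 17, 16, 25}, right has 4 {33, 36, 6, 12}.
    Root 17: left subtree has 2 nodes {26, 14}, right has 2 {16, 25}.
      Root 26: left subtree has 0 nodes { }, right has 1 {14}.
      Root 16: left subtree has 0 nodes { }, right has 1 {25}.
    Root 33: left subtree has 0 nodes { }, right has 3 {36, 6, 12}.
      Root 6: left subtree has 1 node {36}, right has 1 {12}.

1 10 13 4 39 17 26 14 16 25 33 6 36 12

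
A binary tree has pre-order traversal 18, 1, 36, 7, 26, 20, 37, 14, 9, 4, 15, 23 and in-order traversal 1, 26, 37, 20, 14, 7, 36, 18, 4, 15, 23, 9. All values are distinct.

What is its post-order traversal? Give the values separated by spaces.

The first element of pre-order is the root; it splits in-order into left and right subtrees.
Root 18: left subtree has 7 nodes {1, 26, 37, 20, 14, 7, 36}, right has 4 {4, 15, 23, 9}.
  Root 1: left subtree has 0 nodes { }, right has 6 {26, 37, 20, 14, 7, 36}.
    Root 36: left subtree has 5 nodes {26, 37, 20, 14, 7}, right has 0 { }.
      Root 7: left subtree has 4 nodes {26, 37, 20, 14}, right has 0 { }.
        Root 26: left subtree has 0 nodes { }, right has 3 {37, 20, 14}.
          Root 20: left subtree has 1 node {37}, right has 1 {14}.
  Root 9: left subtree has 3 nodes {4, 15, 23}, right has 0 { }.
    Root 4: left subtree has 0 nodes { }, right has 2 {15, 23}.
      Root 15: left subtree has 0 nodes { }, right has 1 {23}.

37 14 20 26 7 36 1 23 15 4 9 18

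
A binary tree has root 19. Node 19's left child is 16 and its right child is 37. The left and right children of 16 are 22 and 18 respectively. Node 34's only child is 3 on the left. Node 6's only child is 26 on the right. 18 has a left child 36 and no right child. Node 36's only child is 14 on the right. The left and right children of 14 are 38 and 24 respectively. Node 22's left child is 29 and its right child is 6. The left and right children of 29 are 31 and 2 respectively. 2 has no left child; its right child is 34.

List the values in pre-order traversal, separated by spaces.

19 16 22 29 31 2 34 3 6 26 18 36 14 38 24 37

Pre-order visits the node, then its left subtree, then its right subtree.
Visit 19.
At 19: go left to 16.
  Visit 16.
  At 16: go left to 22.
    Visit 22.
    At 22: go left to 29.
      Visit 29.
      At 29: go left to 31.
        31 is a leaf — visit 31.
      At 29: go right to 2.
        Visit 2.
        At 2: no left child.
        At 2: go right to 34.
          Visit 34.
          At 34: go left to 3.
            3 is a leaf — visit 3.
          At 34: no right child.
    At 22: go right to 6.
      Visit 6.
      At 6: no left child.
      At 6: go right to 26.
        26 is a leaf — visit 26.
  At 16: go right to 18.
    Visit 18.
    At 18: go left to 36.
      Visit 36.
      At 36: no left child.
      At 36: go right to 14.
        Visit 14.
        At 14: go left to 38.
          38 is a leaf — visit 38.
        At 14: go right to 24.
          24 is a leaf — visit 24.
    At 18: no right child.
At 19: go right to 37.
  37 is a leaf — visit 37.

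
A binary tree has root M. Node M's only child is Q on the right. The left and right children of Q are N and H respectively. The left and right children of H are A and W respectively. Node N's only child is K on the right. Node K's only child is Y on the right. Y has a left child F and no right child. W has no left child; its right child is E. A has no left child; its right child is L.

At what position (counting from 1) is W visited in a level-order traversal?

Level-order visits nodes level by level from the root, left to right within each level.
Level 0: M
Level 1: Q
Level 2: N, H
Level 3: K, A, W
Level 4: Y, L, E
Level 5: F
Full level-order sequence: M, Q, N, H, K, A, W, Y, L, E, F.

7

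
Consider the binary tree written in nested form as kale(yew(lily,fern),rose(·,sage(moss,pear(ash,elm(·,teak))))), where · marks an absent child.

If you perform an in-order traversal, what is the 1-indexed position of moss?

In-order visits the left subtree, then the node, then the right subtree.
At kale: go left to yew.
  At yew: go left to lily.
    lily is a leaf — visit lily.
  Visit yew.
  At yew: go right to fern.
    fern is a leaf — visit fern.
Visit kale.
At kale: go right to rose.
  At rose: no left child.
  Visit rose.
  At rose: go right to sage.
    At sage: go left to moss.
      moss is a leaf — visit moss.
    Visit sage.
    At sage: go right to pear.
      At pear: go left to ash.
        ash is a leaf — visit ash.
      Visit pear.
      At pear: go right to elm.
        At elm: no left child.
        Visit elm.
        At elm: go right to teak.
          teak is a leaf — visit teak.
Full in-order sequence: lily, yew, fern, kale, rose, moss, sage, ash, pear, elm, teak.

6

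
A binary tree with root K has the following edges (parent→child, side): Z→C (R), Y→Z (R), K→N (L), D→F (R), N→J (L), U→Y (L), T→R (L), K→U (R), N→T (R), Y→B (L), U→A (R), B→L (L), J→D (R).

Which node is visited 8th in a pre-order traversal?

Pre-order visits the node, then its left subtree, then its right subtree.
Visit K.
At K: go left to N.
  Visit N.
  At N: go left to J.
    Visit J.
    At J: no left child.
    At J: go right to D.
      Visit D.
      At D: no left child.
      At D: go right to F.
        F is a leaf — visit F.
  At N: go right to T.
    Visit T.
    At T: go left to R.
      R is a leaf — visit R.
    At T: no right child.
At K: go right to U.
  Visit U.
  At U: go left to Y.
    Visit Y.
    At Y: go left to B.
      Visit B.
      At B: go left to L.
        L is a leaf — visit L.
      At B: no right child.
    At Y: go right to Z.
      Visit Z.
      At Z: no left child.
      At Z: go right to C.
        C is a leaf — visit C.
  At U: go right to A.
    A is a leaf — visit A.
Full pre-order sequence: K, N, J, D, F, T, R, U, Y, B, L, Z, C, A.

U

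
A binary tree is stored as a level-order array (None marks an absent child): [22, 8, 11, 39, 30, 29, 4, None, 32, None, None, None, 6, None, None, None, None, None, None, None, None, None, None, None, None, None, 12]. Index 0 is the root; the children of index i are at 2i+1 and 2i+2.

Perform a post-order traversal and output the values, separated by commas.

Post-order visits the left subtree, then the right subtree, then the node.
At 22: go left to 8.
  At 8: go left to 39.
    At 39: no left child.
    At 39: go right to 32.
      32 is a leaf — visit 32.
    Visit 39.
  At 8: go right to 30.
    30 is a leaf — visit 30.
  Visit 8.
At 22: go right to 11.
  At 11: go left to 29.
    At 29: no left child.
    At 29: go right to 6.
      At 6: no left child.
      At 6: go right to 12.
        12 is a leaf — visit 12.
      Visit 6.
    Visit 29.
  At 11: go right to 4.
    4 is a leaf — visit 4.
  Visit 11.
Visit 22.

32, 39, 30, 8, 12, 6, 29, 4, 11, 22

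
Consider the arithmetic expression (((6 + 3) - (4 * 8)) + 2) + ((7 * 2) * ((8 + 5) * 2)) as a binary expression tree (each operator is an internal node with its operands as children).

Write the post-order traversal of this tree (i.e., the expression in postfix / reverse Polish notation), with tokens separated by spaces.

Post-order on an expression tree gives postfix notation: for each operator, emit left operand, right operand, then the operator.

6 3 + 4 8 * - 2 + 7 2 * 8 5 + 2 * * +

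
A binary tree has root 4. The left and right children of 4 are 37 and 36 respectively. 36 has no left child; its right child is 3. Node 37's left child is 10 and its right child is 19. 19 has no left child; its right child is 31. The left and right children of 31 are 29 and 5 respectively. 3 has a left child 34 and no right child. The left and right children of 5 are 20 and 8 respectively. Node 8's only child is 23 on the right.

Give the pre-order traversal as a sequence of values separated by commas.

4, 37, 10, 19, 31, 29, 5, 20, 8, 23, 36, 3, 34

Pre-order visits the node, then its left subtree, then its right subtree.
Visit 4.
At 4: go left to 37.
  Visit 37.
  At 37: go left to 10.
    10 is a leaf — visit 10.
  At 37: go right to 19.
    Visit 19.
    At 19: no left child.
    At 19: go right to 31.
      Visit 31.
      At 31: go left to 29.
        29 is a leaf — visit 29.
      At 31: go right to 5.
        Visit 5.
        At 5: go left to 20.
          20 is a leaf — visit 20.
        At 5: go right to 8.
          Visit 8.
          At 8: no left child.
          At 8: go right to 23.
            23 is a leaf — visit 23.
At 4: go right to 36.
  Visit 36.
  At 36: no left child.
  At 36: go right to 3.
    Visit 3.
    At 3: go left to 34.
      34 is a leaf — visit 34.
    At 3: no right child.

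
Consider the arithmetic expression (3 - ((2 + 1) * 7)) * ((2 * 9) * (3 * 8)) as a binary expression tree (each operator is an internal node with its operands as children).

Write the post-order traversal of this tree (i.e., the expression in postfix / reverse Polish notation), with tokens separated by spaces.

3 2 1 + 7 * - 2 9 * 3 8 * * *

Post-order on an expression tree gives postfix notation: for each operator, emit left operand, right operand, then the operator.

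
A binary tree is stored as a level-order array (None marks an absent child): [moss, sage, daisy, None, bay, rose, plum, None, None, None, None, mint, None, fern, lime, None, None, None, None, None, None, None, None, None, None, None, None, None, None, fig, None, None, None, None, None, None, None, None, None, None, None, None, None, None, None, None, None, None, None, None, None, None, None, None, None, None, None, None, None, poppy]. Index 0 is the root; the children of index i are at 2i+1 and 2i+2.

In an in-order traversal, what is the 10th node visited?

fig

In-order visits the left subtree, then the node, then the right subtree.
At moss: go left to sage.
  At sage: no left child.
  Visit sage.
  At sage: go right to bay.
    bay is a leaf — visit bay.
Visit moss.
At moss: go right to daisy.
  At daisy: go left to rose.
    At rose: go left to mint.
      mint is a leaf — visit mint.
    Visit rose.
    At rose: no right child.
  Visit daisy.
  At daisy: go right to plum.
    At plum: go left to fern.
      fern is a leaf — visit fern.
    Visit plum.
    At plum: go right to lime.
      At lime: go left to fig.
        At fig: go left to poppy.
          poppy is a leaf — visit poppy.
        Visit fig.
        At fig: no right child.
      Visit lime.
      At lime: no right child.
Full in-order sequence: sage, bay, moss, mint, rose, daisy, fern, plum, poppy, fig, lime.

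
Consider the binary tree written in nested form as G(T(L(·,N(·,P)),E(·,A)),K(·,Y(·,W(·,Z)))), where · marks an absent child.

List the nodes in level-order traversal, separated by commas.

G, T, K, L, E, Y, N, A, W, P, Z

Level-order visits nodes level by level from the root, left to right within each level.
Level 0: G
Level 1: T, K
Level 2: L, E, Y
Level 3: N, A, W
Level 4: P, Z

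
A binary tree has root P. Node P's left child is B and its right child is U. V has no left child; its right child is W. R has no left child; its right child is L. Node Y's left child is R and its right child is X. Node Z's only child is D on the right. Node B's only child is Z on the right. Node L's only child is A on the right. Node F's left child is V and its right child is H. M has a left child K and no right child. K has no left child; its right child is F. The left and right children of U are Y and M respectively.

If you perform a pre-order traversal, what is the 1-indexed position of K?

Pre-order visits the node, then its left subtree, then its right subtree.
Visit P.
At P: go left to B.
  Visit B.
  At B: no left child.
  At B: go right to Z.
    Visit Z.
    At Z: no left child.
    At Z: go right to D.
      D is a leaf — visit D.
At P: go right to U.
  Visit U.
  At U: go left to Y.
    Visit Y.
    At Y: go left to R.
      Visit R.
      At R: no left child.
      At R: go right to L.
        Visit L.
        At L: no left child.
        At L: go right to A.
          A is a leaf — visit A.
    At Y: go right to X.
      X is a leaf — visit X.
  At U: go right to M.
    Visit M.
    At M: go left to K.
      Visit K.
      At K: no left child.
      At K: go right to F.
        Visit F.
        At F: go left to V.
          Visit V.
          At V: no left child.
          At V: go right to W.
            W is a leaf — visit W.
        At F: go right to H.
          H is a leaf — visit H.
    At M: no right child.
Full pre-order sequence: P, B, Z, D, U, Y, R, L, A, X, M, K, F, V, W, H.

12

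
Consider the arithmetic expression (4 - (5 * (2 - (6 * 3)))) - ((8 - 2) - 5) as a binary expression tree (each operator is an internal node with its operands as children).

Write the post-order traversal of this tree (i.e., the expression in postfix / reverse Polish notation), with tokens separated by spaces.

4 5 2 6 3 * - * - 8 2 - 5 - -

Post-order on an expression tree gives postfix notation: for each operator, emit left operand, right operand, then the operator.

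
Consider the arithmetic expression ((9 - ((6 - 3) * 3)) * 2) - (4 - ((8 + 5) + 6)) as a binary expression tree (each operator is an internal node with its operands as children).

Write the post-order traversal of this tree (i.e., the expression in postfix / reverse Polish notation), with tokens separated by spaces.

9 6 3 - 3 * - 2 * 4 8 5 + 6 + - -

Post-order on an expression tree gives postfix notation: for each operator, emit left operand, right operand, then the operator.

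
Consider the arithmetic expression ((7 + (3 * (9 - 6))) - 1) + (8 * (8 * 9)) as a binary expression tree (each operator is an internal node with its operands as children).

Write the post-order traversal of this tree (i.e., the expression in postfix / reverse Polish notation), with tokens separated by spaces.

7 3 9 6 - * + 1 - 8 8 9 * * +

Post-order on an expression tree gives postfix notation: for each operator, emit left operand, right operand, then the operator.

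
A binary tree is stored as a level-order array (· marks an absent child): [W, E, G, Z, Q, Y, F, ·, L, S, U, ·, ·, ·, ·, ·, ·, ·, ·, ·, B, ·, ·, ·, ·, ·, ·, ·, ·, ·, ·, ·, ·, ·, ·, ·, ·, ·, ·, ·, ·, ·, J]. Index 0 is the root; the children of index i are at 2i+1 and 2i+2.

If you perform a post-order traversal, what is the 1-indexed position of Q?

7

Post-order visits the left subtree, then the right subtree, then the node.
At W: go left to E.
  At E: go left to Z.
    At Z: no left child.
    At Z: go right to L.
      L is a leaf — visit L.
    Visit Z.
  At E: go right to Q.
    At Q: go left to S.
      At S: no left child.
      At S: go right to B.
        At B: no left child.
        At B: go right to J.
          J is a leaf — visit J.
        Visit B.
      Visit S.
    At Q: go right to U.
      U is a leaf — visit U.
    Visit Q.
  Visit E.
At W: go right to G.
  At G: go left to Y.
    Y is a leaf — visit Y.
  At G: go right to F.
    F is a leaf — visit F.
  Visit G.
Visit W.
Full post-order sequence: L, Z, J, B, S, U, Q, E, Y, F, G, W.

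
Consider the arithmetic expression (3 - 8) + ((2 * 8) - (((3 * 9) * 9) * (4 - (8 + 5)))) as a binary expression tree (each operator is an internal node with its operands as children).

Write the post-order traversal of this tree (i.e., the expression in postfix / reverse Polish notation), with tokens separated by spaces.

Post-order on an expression tree gives postfix notation: for each operator, emit left operand, right operand, then the operator.

3 8 - 2 8 * 3 9 * 9 * 4 8 5 + - * - +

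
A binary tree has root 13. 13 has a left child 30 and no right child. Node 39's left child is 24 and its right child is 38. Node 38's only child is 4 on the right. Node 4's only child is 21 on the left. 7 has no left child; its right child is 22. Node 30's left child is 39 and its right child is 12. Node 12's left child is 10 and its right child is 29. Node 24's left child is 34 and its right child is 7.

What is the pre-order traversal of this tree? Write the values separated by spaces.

13 30 39 24 34 7 22 38 4 21 12 10 29

Pre-order visits the node, then its left subtree, then its right subtree.
Visit 13.
At 13: go left to 30.
  Visit 30.
  At 30: go left to 39.
    Visit 39.
    At 39: go left to 24.
      Visit 24.
      At 24: go left to 34.
        34 is a leaf — visit 34.
      At 24: go right to 7.
        Visit 7.
        At 7: no left child.
        At 7: go right to 22.
          22 is a leaf — visit 22.
    At 39: go right to 38.
      Visit 38.
      At 38: no left child.
      At 38: go right to 4.
        Visit 4.
        At 4: go left to 21.
          21 is a leaf — visit 21.
        At 4: no right child.
  At 30: go right to 12.
    Visit 12.
    At 12: go left to 10.
      10 is a leaf — visit 10.
    At 12: go right to 29.
      29 is a leaf — visit 29.
At 13: no right child.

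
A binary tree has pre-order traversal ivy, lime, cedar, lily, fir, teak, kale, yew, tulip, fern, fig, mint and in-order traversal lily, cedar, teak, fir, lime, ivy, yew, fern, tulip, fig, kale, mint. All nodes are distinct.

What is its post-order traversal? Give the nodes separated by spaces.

lily teak fir cedar lime fern fig tulip yew mint kale ivy

The first element of pre-order is the root; it splits in-order into left and right subtrees.
Root ivy: left subtree has 5 nodes {lily, cedar, teak, fir, lime}, right has 6 {yew, fern, tulip, fig, kale, mint}.
  Root lime: left subtree has 4 nodes {lily, cedar, teak, fir}, right has 0 { }.
    Root cedar: left subtree has 1 node {lily}, right has 2 {teak, fir}.
      Root fir: left subtree has 1 node {teak}, right has 0 { }.
  Root kale: left subtree has 4 nodes {yew, fern, tulip, fig}, right has 1 {mint}.
    Root yew: left subtree has 0 nodes { }, right has 3 {fern, tulip, fig}.
      Root tulip: left subtree has 1 node {fern}, right has 1 {fig}.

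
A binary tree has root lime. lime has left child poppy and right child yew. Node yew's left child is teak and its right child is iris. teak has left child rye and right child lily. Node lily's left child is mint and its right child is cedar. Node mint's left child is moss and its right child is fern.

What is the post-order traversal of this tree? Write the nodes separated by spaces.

poppy rye moss fern mint cedar lily teak iris yew lime

Post-order visits the left subtree, then the right subtree, then the node.
At lime: go left to poppy.
  poppy is a leaf — visit poppy.
At lime: go right to yew.
  At yew: go left to teak.
    At teak: go left to rye.
      rye is a leaf — visit rye.
    At teak: go right to lily.
      At lily: go left to mint.
        At mint: go left to moss.
          moss is a leaf — visit moss.
        At mint: go right to fern.
          fern is a leaf — visit fern.
        Visit mint.
      At lily: go right to cedar.
        cedar is a leaf — visit cedar.
      Visit lily.
    Visit teak.
  At yew: go right to iris.
    iris is a leaf — visit iris.
  Visit yew.
Visit lime.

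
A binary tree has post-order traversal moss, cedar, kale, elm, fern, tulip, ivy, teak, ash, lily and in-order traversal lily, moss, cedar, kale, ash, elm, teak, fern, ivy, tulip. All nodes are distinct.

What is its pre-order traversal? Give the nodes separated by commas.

lily, ash, kale, cedar, moss, teak, elm, ivy, fern, tulip

The last element of post-order is the root; it splits in-order into left and right subtrees.
Root lily: left subtree has 0 nodes { }, right has 9 {moss, cedar, kale, ash, elm, teak, fern, ivy, tulip}.
  Root ash: left subtree has 3 nodes {moss, cedar, kale}, right has 5 {elm, teak, fern, ivy, tulip}.
    Root kale: left subtree has 2 nodes {moss, cedar}, right has 0 { }.
      Root cedar: left subtree has 1 node {moss}, right has 0 { }.
    Root teak: left subtree has 1 node {elm}, right has 3 {fern, ivy, tulip}.
      Root ivy: left subtree has 1 node {fern}, right has 1 {tulip}.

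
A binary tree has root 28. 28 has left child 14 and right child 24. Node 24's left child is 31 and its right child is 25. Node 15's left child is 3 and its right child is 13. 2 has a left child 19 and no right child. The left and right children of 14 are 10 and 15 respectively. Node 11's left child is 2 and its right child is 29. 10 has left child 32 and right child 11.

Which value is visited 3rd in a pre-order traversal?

Pre-order visits the node, then its left subtree, then its right subtree.
Visit 28.
At 28: go left to 14.
  Visit 14.
  At 14: go left to 10.
    Visit 10.
    At 10: go left to 32.
      32 is a leaf — visit 32.
    At 10: go right to 11.
      Visit 11.
      At 11: go left to 2.
        Visit 2.
        At 2: go left to 19.
          19 is a leaf — visit 19.
        At 2: no right child.
      At 11: go right to 29.
        29 is a leaf — visit 29.
  At 14: go right to 15.
    Visit 15.
    At 15: go left to 3.
      3 is a leaf — visit 3.
    At 15: go right to 13.
      13 is a leaf — visit 13.
At 28: go right to 24.
  Visit 24.
  At 24: go left to 31.
    31 is a leaf — visit 31.
  At 24: go right to 25.
    25 is a leaf — visit 25.
Full pre-order sequence: 28, 14, 10, 32, 11, 2, 19, 29, 15, 3, 13, 24, 31, 25.

10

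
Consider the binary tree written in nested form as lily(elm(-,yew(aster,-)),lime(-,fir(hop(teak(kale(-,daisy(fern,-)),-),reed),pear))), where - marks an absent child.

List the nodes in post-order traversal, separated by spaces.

aster yew elm fern daisy kale teak reed hop pear fir lime lily

Post-order visits the left subtree, then the right subtree, then the node.
At lily: go left to elm.
  At elm: no left child.
  At elm: go right to yew.
    At yew: go left to aster.
      aster is a leaf — visit aster.
    At yew: no right child.
    Visit yew.
  Visit elm.
At lily: go right to lime.
  At lime: no left child.
  At lime: go right to fir.
    At fir: go left to hop.
      At hop: go left to teak.
        At teak: go left to kale.
          At kale: no left child.
          At kale: go right to daisy.
            At daisy: go left to fern.
              fern is a leaf — visit fern.
            At daisy: no right child.
            Visit daisy.
          Visit kale.
        At teak: no right child.
        Visit teak.
      At hop: go right to reed.
        reed is a leaf — visit reed.
      Visit hop.
    At fir: go right to pear.
      pear is a leaf — visit pear.
    Visit fir.
  Visit lime.
Visit lily.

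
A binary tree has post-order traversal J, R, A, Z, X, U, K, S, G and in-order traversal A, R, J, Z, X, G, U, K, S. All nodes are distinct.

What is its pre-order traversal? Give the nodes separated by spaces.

G X Z A R J S K U

The last element of post-order is the root; it splits in-order into left and right subtrees.
Root G: left subtree has 5 nodes {A, R, J, Z, X}, right has 3 {U, K, S}.
  Root X: left subtree has 4 nodes {A, R, J, Z}, right has 0 { }.
    Root Z: left subtree has 3 nodes {A, R, J}, right has 0 { }.
      Root A: left subtree has 0 nodes { }, right has 2 {R, J}.
        Root R: left subtree has 0 nodes { }, right has 1 {J}.
  Root S: left subtree has 2 nodes {U, K}, right has 0 { }.
    Root K: left subtree has 1 node {U}, right has 0 { }.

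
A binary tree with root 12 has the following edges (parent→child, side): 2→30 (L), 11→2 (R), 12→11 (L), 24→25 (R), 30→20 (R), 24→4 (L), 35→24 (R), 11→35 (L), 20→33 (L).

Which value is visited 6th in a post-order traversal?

Post-order visits the left subtree, then the right subtree, then the node.
At 12: go left to 11.
  At 11: go left to 35.
    At 35: no left child.
    At 35: go right to 24.
      At 24: go left to 4.
        4 is a leaf — visit 4.
      At 24: go right to 25.
        25 is a leaf — visit 25.
      Visit 24.
    Visit 35.
  At 11: go right to 2.
    At 2: go left to 30.
      At 30: no left child.
      At 30: go right to 20.
        At 20: go left to 33.
          33 is a leaf — visit 33.
        At 20: no right child.
        Visit 20.
      Visit 30.
    At 2: no right child.
    Visit 2.
  Visit 11.
At 12: no right child.
Visit 12.
Full post-order sequence: 4, 25, 24, 35, 33, 20, 30, 2, 11, 12.

20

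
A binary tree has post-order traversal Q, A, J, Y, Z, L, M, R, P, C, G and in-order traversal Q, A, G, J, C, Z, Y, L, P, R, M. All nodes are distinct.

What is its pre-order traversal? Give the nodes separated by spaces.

G A Q C J P L Z Y R M

The last element of post-order is the root; it splits in-order into left and right subtrees.
Root G: left subtree has 2 nodes {Q, A}, right has 8 {J, C, Z, Y, L, P, R, M}.
  Root A: left subtree has 1 node {Q}, right has 0 { }.
  Root C: left subtree has 1 node {J}, right has 6 {Z, Y, L, P, R, M}.
    Root P: left subtree has 3 nodes {Z, Y, L}, right has 2 {R, M}.
      Root L: left subtree has 2 nodes {Z, Y}, right has 0 { }.
        Root Z: left subtree has 0 nodes { }, right has 1 {Y}.
      Root R: left subtree has 0 nodes { }, right has 1 {M}.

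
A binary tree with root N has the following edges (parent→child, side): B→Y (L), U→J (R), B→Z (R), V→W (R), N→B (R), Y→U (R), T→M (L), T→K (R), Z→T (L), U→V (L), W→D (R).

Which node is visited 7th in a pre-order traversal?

Pre-order visits the node, then its left subtree, then its right subtree.
Visit N.
At N: no left child.
At N: go right to B.
  Visit B.
  At B: go left to Y.
    Visit Y.
    At Y: no left child.
    At Y: go right to U.
      Visit U.
      At U: go left to V.
        Visit V.
        At V: no left child.
        At V: go right to W.
          Visit W.
          At W: no left child.
          At W: go right to D.
            D is a leaf — visit D.
      At U: go right to J.
        J is a leaf — visit J.
  At B: go right to Z.
    Visit Z.
    At Z: go left to T.
      Visit T.
      At T: go left to M.
        M is a leaf — visit M.
      At T: go right to K.
        K is a leaf — visit K.
    At Z: no right child.
Full pre-order sequence: N, B, Y, U, V, W, D, J, Z, T, M, K.

D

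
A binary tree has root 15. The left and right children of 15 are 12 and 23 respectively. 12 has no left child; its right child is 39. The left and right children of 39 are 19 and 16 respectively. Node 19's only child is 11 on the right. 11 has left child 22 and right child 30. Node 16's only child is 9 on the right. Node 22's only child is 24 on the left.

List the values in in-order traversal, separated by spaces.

In-order visits the left subtree, then the node, then the right subtree.
At 15: go left to 12.
  At 12: no left child.
  Visit 12.
  At 12: go right to 39.
    At 39: go left to 19.
      At 19: no left child.
      Visit 19.
      At 19: go right to 11.
        At 11: go left to 22.
          At 22: go left to 24.
            24 is a leaf — visit 24.
          Visit 22.
          At 22: no right child.
        Visit 11.
        At 11: go right to 30.
          30 is a leaf — visit 30.
    Visit 39.
    At 39: go right to 16.
      At 16: no left child.
      Visit 16.
      At 16: go right to 9.
        9 is a leaf — visit 9.
Visit 15.
At 15: go right to 23.
  23 is a leaf — visit 23.

12 19 24 22 11 30 39 16 9 15 23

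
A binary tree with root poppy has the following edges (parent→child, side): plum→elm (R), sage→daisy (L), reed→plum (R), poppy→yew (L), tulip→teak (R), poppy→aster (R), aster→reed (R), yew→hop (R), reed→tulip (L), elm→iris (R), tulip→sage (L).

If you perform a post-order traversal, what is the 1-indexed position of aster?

11

Post-order visits the left subtree, then the right subtree, then the node.
At poppy: go left to yew.
  At yew: no left child.
  At yew: go right to hop.
    hop is a leaf — visit hop.
  Visit yew.
At poppy: go right to aster.
  At aster: no left child.
  At aster: go right to reed.
    At reed: go left to tulip.
      At tulip: go left to sage.
        At sage: go left to daisy.
          daisy is a leaf — visit daisy.
        At sage: no right child.
        Visit sage.
      At tulip: go right to teak.
        teak is a leaf — visit teak.
      Visit tulip.
    At reed: go right to plum.
      At plum: no left child.
      At plum: go right to elm.
        At elm: no left child.
        At elm: go right to iris.
          iris is a leaf — visit iris.
        Visit elm.
      Visit plum.
    Visit reed.
  Visit aster.
Visit poppy.
Full post-order sequence: hop, yew, daisy, sage, teak, tulip, iris, elm, plum, reed, aster, poppy.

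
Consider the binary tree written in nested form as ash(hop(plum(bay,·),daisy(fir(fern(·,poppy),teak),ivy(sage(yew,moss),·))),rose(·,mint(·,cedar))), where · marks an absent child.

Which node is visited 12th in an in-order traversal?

In-order visits the left subtree, then the node, then the right subtree.
At ash: go left to hop.
  At hop: go left to plum.
    At plum: go left to bay.
      bay is a leaf — visit bay.
    Visit plum.
    At plum: no right child.
  Visit hop.
  At hop: go right to daisy.
    At daisy: go left to fir.
      At fir: go left to fern.
        At fern: no left child.
        Visit fern.
        At fern: go right to poppy.
          poppy is a leaf — visit poppy.
      Visit fir.
      At fir: go right to teak.
        teak is a leaf — visit teak.
    Visit daisy.
    At daisy: go right to ivy.
      At ivy: go left to sage.
        At sage: go left to yew.
          yew is a leaf — visit yew.
        Visit sage.
        At sage: go right to moss.
          moss is a leaf — visit moss.
      Visit ivy.
      At ivy: no right child.
Visit ash.
At ash: go right to rose.
  At rose: no left child.
  Visit rose.
  At rose: go right to mint.
    At mint: no left child.
    Visit mint.
    At mint: go right to cedar.
      cedar is a leaf — visit cedar.
Full in-order sequence: bay, plum, hop, fern, poppy, fir, teak, daisy, yew, sage, moss, ivy, ash, rose, mint, cedar.

ivy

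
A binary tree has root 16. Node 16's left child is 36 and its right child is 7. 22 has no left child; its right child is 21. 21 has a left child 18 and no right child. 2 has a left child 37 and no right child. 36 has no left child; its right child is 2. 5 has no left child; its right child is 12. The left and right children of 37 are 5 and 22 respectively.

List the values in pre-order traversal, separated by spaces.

16 36 2 37 5 12 22 21 18 7

Pre-order visits the node, then its left subtree, then its right subtree.
Visit 16.
At 16: go left to 36.
  Visit 36.
  At 36: no left child.
  At 36: go right to 2.
    Visit 2.
    At 2: go left to 37.
      Visit 37.
      At 37: go left to 5.
        Visit 5.
        At 5: no left child.
        At 5: go right to 12.
          12 is a leaf — visit 12.
      At 37: go right to 22.
        Visit 22.
        At 22: no left child.
        At 22: go right to 21.
          Visit 21.
          At 21: go left to 18.
            18 is a leaf — visit 18.
          At 21: no right child.
    At 2: no right child.
At 16: go right to 7.
  7 is a leaf — visit 7.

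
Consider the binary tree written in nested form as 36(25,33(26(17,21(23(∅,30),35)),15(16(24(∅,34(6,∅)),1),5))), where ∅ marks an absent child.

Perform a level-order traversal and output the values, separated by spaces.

Level-order visits nodes level by level from the root, left to right within each level.
Level 0: 36
Level 1: 25, 33
Level 2: 26, 15
Level 3: 17, 21, 16, 5
Level 4: 23, 35, 24, 1
Level 5: 30, 34
Level 6: 6

36 25 33 26 15 17 21 16 5 23 35 24 1 30 34 6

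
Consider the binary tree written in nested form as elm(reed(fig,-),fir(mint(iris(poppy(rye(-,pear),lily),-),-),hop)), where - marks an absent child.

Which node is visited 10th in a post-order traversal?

fir

Post-order visits the left subtree, then the right subtree, then the node.
At elm: go left to reed.
  At reed: go left to fig.
    fig is a leaf — visit fig.
  At reed: no right child.
  Visit reed.
At elm: go right to fir.
  At fir: go left to mint.
    At mint: go left to iris.
      At iris: go left to poppy.
        At poppy: go left to rye.
          At rye: no left child.
          At rye: go right to pear.
            pear is a leaf — visit pear.
          Visit rye.
        At poppy: go right to lily.
          lily is a leaf — visit lily.
        Visit poppy.
      At iris: no right child.
      Visit iris.
    At mint: no right child.
    Visit mint.
  At fir: go right to hop.
    hop is a leaf — visit hop.
  Visit fir.
Visit elm.
Full post-order sequence: fig, reed, pear, rye, lily, poppy, iris, mint, hop, fir, elm.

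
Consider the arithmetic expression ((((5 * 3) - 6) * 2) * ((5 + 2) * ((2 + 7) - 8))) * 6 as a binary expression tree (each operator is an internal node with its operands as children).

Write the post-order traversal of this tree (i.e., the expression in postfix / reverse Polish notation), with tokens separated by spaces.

5 3 * 6 - 2 * 5 2 + 2 7 + 8 - * * 6 *

Post-order on an expression tree gives postfix notation: for each operator, emit left operand, right operand, then the operator.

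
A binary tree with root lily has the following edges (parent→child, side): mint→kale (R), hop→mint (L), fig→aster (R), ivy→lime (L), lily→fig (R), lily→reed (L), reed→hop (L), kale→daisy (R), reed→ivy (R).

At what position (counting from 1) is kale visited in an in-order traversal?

2

In-order visits the left subtree, then the node, then the right subtree.
At lily: go left to reed.
  At reed: go left to hop.
    At hop: go left to mint.
      At mint: no left child.
      Visit mint.
      At mint: go right to kale.
        At kale: no left child.
        Visit kale.
        At kale: go right to daisy.
          daisy is a leaf — visit daisy.
    Visit hop.
    At hop: no right child.
  Visit reed.
  At reed: go right to ivy.
    At ivy: go left to lime.
      lime is a leaf — visit lime.
    Visit ivy.
    At ivy: no right child.
Visit lily.
At lily: go right to fig.
  At fig: no left child.
  Visit fig.
  At fig: go right to aster.
    aster is a leaf — visit aster.
Full in-order sequence: mint, kale, daisy, hop, reed, lime, ivy, lily, fig, aster.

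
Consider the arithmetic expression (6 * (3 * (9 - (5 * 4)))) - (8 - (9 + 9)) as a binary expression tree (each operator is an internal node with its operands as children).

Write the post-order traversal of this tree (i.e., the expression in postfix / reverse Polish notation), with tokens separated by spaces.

Post-order on an expression tree gives postfix notation: for each operator, emit left operand, right operand, then the operator.

6 3 9 5 4 * - * * 8 9 9 + - -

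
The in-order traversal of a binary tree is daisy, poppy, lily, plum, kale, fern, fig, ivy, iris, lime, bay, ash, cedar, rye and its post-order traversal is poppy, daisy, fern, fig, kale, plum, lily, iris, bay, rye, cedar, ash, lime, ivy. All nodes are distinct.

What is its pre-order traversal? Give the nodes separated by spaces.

ivy lily daisy poppy plum kale fig fern lime iris ash bay cedar rye

The last element of post-order is the root; it splits in-order into left and right subtrees.
Root ivy: left subtree has 7 nodes {daisy, poppy, lily, plum, kale, fern, fig}, right has 6 {iris, lime, bay, ash, cedar, rye}.
  Root lily: left subtree has 2 nodes {daisy, poppy}, right has 4 {plum, kale, fern, fig}.
    Root daisy: left subtree has 0 nodes { }, right has 1 {poppy}.
    Root plum: left subtree has 0 nodes { }, right has 3 {kale, fern, fig}.
      Root kale: left subtree has 0 nodes { }, right has 2 {fern, fig}.
        Root fig: left subtree has 1 node {fern}, right has 0 { }.
  Root lime: left subtree has 1 node {iris}, right has 4 {bay, ash, cedar, rye}.
    Root ash: left subtree has 1 node {bay}, right has 2 {cedar, rye}.
      Root cedar: left subtree has 0 nodes { }, right has 1 {rye}.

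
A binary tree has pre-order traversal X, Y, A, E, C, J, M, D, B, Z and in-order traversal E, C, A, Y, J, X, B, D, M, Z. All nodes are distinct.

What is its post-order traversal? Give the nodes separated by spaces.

C E A J Y B D Z M X

The first element of pre-order is the root; it splits in-order into left and right subtrees.
Root X: left subtree has 5 nodes {E, C, A, Y, J}, right has 4 {B, D, M, Z}.
  Root Y: left subtree has 3 nodes {E, C, A}, right has 1 {J}.
    Root A: left subtree has 2 nodes {E, C}, right has 0 { }.
      Root E: left subtree has 0 nodes { }, right has 1 {C}.
  Root M: left subtree has 2 nodes {B, D}, right has 1 {Z}.
    Root D: left subtree has 1 node {B}, right has 0 { }.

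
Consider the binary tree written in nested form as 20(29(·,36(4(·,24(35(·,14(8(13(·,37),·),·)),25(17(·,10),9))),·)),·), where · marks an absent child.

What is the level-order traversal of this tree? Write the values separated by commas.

Level-order visits nodes level by level from the root, left to right within each level.
Level 0: 20
Level 1: 29
Level 2: 36
Level 3: 4
Level 4: 24
Level 5: 35, 25
Level 6: 14, 17, 9
Level 7: 8, 10
Level 8: 13
Level 9: 37

20, 29, 36, 4, 24, 35, 25, 14, 17, 9, 8, 10, 13, 37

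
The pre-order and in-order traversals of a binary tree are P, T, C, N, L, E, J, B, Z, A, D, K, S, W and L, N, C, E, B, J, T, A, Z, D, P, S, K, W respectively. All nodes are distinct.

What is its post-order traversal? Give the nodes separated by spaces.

The first element of pre-order is the root; it splits in-order into left and right subtrees.
Root P: left subtree has 10 nodes {L, N, C, E, B, J, T, A, Z, D}, right has 3 {S, K, W}.
  Root T: left subtree has 6 nodes {L, N, C, E, B, J}, right has 3 {A, Z, D}.
    Root C: left subtree has 2 nodes {L, N}, right has 3 {E, B, J}.
      Root N: left subtree has 1 node {L}, right has 0 { }.
      Root E: left subtree has 0 nodes { }, right has 2 {B, J}.
        Root J: left subtree has 1 node {B}, right has 0 { }.
    Root Z: left subtree has 1 node {A}, right has 1 {D}.
  Root K: left subtree has 1 node {S}, right has 1 {W}.

L N B J E C A D Z T S W K P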